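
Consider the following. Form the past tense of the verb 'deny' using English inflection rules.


Apply rule: Change -y to -ied. 'deny' becomes 'denied'.

denied


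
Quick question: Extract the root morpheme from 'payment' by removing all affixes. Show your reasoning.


Remove suffix '-ment' from 'payment' to get root 'pay'.

pay


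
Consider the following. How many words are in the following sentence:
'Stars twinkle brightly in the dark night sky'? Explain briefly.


Split into words: Stars | twinkle | brightly | in | the | dark | night | sky = 8 words.

8


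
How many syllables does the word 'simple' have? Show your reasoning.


Break 'simple' into syllables: sim-ple -> sim | ple = 2 syllables

2 syllables


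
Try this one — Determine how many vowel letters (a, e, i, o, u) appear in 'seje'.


Vowels in 'seje': e, e = 2 vowels.

2


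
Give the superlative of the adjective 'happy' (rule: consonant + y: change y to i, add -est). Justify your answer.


Apply superlative formation (consonant + y: change y to i, add -est): 'happy' -> 'happiest'.

happiest


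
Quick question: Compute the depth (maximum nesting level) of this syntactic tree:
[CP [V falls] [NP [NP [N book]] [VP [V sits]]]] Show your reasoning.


Count bracket nesting levels:
'[' at pos 0: depth = 1
'[' at pos 4: depth = 2
'[' at pos 14: depth = 2
'[' at pos 18: depth = 3
'[' at pos 22: depth = 4
'[' at pos 32: depth = 3
'[' at pos 36: depth = 4
Maximum depth reached: 4

4


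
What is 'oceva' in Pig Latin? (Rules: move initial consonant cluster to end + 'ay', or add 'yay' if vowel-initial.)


'oceva' starts with a vowel, so add 'yay': 'ocevayay'.

ocevayay


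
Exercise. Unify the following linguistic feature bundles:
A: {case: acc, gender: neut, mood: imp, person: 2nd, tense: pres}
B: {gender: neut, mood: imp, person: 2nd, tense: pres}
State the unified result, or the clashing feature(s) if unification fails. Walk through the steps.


Compare features:
case: A=acc vs B=_ -> unified: acc
gender: A=neut vs B=neut -> unified: neut
mood: A=imp vs B=imp -> unified: imp
person: A=2nd vs B=2nd -> unified: 2nd
tense: A=pres vs B=pres -> unified: pres
No clashes found.

Unified: {case: acc, gender: neut, mood: imp, person: 2nd, tense: pres}


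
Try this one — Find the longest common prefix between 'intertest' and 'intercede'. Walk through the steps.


Compare from the start: 5 characters match: 'inter'. Mismatch at position 6: 't' vs 'c'.

inter


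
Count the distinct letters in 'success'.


Unique letters in 'success': {c, e, s, u} = 4 distinct letters.

4


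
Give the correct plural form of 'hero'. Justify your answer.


Apply rule: Add -es (consonant + o). 'hero' becomes 'heroes'.

heroes


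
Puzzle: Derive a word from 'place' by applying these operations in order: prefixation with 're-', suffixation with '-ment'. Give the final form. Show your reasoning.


Step 1: Add prefix 're-' to 'place' = 'replace'
Step 2: Add suffix '-ment' to 'replace' = 'replacement'

replacement


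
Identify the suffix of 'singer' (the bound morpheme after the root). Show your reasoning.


The word 'singer' = 'sing' (root) + '-er' (suffix). The suffix is '-er'.

er


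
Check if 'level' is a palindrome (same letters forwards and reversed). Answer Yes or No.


Forward: 'level'
Reversed: 'level'
They are identical.

Yes


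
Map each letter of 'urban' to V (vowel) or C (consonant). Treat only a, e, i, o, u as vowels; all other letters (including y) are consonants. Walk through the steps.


Letter mapping: u = V, r = C, b = C, a = V, n = C.

VCCVC


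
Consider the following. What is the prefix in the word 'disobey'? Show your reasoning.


The word 'disobey' = 'dis' (prefix) + 'obey' (root). The prefix is 'dis'.

dis


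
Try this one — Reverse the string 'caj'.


Reverse 'caj' character by character: 'jac'.

jac


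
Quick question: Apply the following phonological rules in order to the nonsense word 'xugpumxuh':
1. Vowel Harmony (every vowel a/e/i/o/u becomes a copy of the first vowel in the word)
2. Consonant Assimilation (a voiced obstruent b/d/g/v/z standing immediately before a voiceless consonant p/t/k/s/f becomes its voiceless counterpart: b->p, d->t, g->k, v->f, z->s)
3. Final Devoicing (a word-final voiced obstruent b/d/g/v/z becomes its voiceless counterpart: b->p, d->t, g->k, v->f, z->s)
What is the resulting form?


Starting form: 'xugpumxuh'
Rule 1: Vowel Harmony: all vowels already match. No change.
Rule 2: Consonant Assimilation: voiced obstruent before voiceless consonant becomes voiceless ('gp' -> 'kp'). 'xugpumxuh' -> 'xukpumxuh'
Rule 3: Final Devoicing: final consonant 'h' is not one of the voiced obstruents b/d/g/v/z. No change.
Final form: 'xukpumxuh'

xukpumxuh


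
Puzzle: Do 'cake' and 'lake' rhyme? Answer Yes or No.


Rime (stressed vowel + following sounds) of 'cake': -ake = /eɪk/
Rime of 'lake': -ake = /eɪk/
/eɪk/ and /eɪk/ are the same ending sound, so the words rhyme.

Yes


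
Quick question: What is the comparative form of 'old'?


Apply comparative formation (add -er): 'old' -> 'older'.

older


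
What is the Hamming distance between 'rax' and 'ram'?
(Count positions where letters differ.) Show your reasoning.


Alignment:
Position 1: 'r' vs 'r' = match
Position 2: 'a' vs 'a' = match
Position 3: 'x' vs 'm' = DIFFER
Total differences: 1

1


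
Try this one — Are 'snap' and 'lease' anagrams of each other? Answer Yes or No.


Sorted letters of 'snap': 'anps'
Sorted letters of 'lease': 'aeels'
They do not match.

No


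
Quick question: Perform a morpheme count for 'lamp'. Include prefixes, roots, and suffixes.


Decomposition: lamp (free morpheme) = 1 morpheme(s)

1 morphemes


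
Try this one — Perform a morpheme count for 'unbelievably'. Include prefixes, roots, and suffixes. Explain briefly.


Decomposition: un- (prefix) + believe (root) + -able (suffix) + -ly (suffix) = 4 morpheme(s)

4 morphemes


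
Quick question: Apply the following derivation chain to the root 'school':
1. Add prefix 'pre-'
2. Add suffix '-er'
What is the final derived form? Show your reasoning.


Step 1: Add prefix 'pre-' to 'school' = 'preschool'
Step 2: Add suffix '-er' to 'preschool' = 'preschooler'

preschooler


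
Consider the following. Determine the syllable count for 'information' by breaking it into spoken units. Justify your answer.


Break 'information' into syllables: in-for-ma-tion -> in | for | ma | tion = 4 syllables

4 syllables


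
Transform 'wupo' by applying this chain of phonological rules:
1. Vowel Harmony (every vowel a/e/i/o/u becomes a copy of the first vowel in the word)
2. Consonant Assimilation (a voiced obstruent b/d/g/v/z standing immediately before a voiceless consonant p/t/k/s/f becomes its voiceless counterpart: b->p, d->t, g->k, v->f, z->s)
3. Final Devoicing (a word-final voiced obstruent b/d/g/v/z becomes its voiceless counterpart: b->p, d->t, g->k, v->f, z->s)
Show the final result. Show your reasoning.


Starting form: 'wupo'
Rule 1: Vowel Harmony: all vowels become 'u' (matching first vowel). 'wupo' -> 'wupu'
Rule 2: Consonant Assimilation: no voiced obstruent (b/d/g/v/z) stands immediately before a voiceless consonant (p/t/k/s/f). No change.
Rule 3: Final Devoicing: the word ends in the vowel 'u', not a consonant. No change.
Final form: 'wupu'

wupu


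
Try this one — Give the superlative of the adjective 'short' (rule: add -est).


Apply superlative formation (add -est): 'short' -> 'shortest'.

shortest


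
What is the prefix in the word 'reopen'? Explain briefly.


The word 'reopen' = 're' (prefix) + 'open' (root). The prefix is 're'.

re


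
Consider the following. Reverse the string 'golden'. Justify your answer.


Reverse 'golden' character by character: 'nedlog'.

nedlog


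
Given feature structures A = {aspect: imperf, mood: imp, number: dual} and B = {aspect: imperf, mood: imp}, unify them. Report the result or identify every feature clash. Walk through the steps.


Compare features:
aspect: A=imperf vs B=imperf -> unified: imperf
mood: A=imp vs B=imp -> unified: imp
number: A=dual vs B=_ -> unified: dual
No clashes found.

Unified: {aspect: imperf, mood: imp, number: dual}


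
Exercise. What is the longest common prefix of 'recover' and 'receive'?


Compare from the start: 3 characters match: 'rec'. Mismatch at position 4: 'o' vs 'e'.

rec


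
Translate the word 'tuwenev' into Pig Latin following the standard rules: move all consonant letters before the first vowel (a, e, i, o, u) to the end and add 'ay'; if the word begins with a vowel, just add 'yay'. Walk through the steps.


'tuwenev': move consonant cluster 't' to end and add 'ay': 'uwenevtay'.

uwenevtay


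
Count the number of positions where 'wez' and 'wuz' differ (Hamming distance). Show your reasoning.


Alignment:
Position 1: 'w' vs 'w' = match
Position 2: 'e' vs 'u' = DIFFER
Position 3: 'z' vs 'z' = match
Total differences: 1

1


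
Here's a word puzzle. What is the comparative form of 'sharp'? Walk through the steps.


Apply comparative formation (add -er): 'sharp' -> 'sharper'.

sharper


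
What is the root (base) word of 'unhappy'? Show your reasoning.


Remove prefix 'un' from 'unhappy' to get root 'happy'.

happy


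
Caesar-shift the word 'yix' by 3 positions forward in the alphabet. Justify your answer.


Shift each letter by 3: y -> b, i -> l, x -> a. Result: 'bla'.

bla


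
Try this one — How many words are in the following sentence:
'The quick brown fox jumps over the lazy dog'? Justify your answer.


Split into words: The | quick | brown | fox | jumps | over | the | lazy | dog = 9 words.

9


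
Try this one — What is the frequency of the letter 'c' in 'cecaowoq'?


Letter 'c' in 'cecaowoq': found at position(s) 1, 3 = 2 occurrence(s).

2


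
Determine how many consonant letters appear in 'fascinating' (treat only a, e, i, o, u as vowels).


Consonants in 'fascinating': f, s, c, n, t, n, g = 7 consonants.

7


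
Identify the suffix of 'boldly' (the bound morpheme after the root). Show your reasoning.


The word 'boldly' = 'bold' (root) + '-ly' (suffix). The suffix is '-ly'.

ly


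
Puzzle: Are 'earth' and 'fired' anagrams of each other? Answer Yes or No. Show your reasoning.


Sorted letters of 'earth': 'aehrt'
Sorted letters of 'fired': 'defir'
They do not match.

No


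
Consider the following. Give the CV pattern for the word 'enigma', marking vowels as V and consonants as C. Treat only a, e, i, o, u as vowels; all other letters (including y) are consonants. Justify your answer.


Letter mapping: e = V, n = C, i = V, g = C, m = C, a = V.

VCVCCV


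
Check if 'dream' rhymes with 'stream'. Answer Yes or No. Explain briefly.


Rime (stressed vowel + following sounds) of 'dream': -eam = /iːm/
Rime of 'stream': -eam = /iːm/
/iːm/ and /iːm/ are the same ending sound, so the words rhyme.

Yes


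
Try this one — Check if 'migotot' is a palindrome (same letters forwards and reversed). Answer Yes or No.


Forward: 'migotot'
Reversed: 'totogim'
They differ.

No


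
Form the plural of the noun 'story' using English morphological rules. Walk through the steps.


Apply rule: Change -y to -ies (consonant + y). 'story' becomes 'stories'.

stories


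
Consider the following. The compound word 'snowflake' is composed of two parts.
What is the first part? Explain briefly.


Split 'snowflake' into 'snow' + 'flake'. The first part is 'snow'.

snow


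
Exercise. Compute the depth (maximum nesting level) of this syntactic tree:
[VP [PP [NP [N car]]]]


Count bracket nesting levels:
'[' at pos 0: depth = 1
'[' at pos 4: depth = 2
'[' at pos 8: depth = 3
'[' at pos 12: depth = 4
Maximum depth reached: 4

4


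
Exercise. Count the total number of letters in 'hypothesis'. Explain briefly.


Spell out 'hypothesis' and number each letter: h(1), y(2), p(3), o(4), t(5), h(6), e(7), s(8), i(9), s(10). Total: 10 letters.

10


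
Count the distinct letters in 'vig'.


Unique letters in 'vig': {g, i, v} = 3 distinct letters.

3


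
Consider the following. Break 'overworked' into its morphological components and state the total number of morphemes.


Step 1: Identify prefix: 'over' (meaning: excessively)
Step 2: Identify root: 'work'
Step 3: Identify suffix(es): 'ed'
Decomposition: over- (prefix: excessively) + work (root) + -ed (suffix: past)
Total morphemes: 3

3 morphemes (over- (prefix: excessively) + work (root) + -ed (suffix: past))


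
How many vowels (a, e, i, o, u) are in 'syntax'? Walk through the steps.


Vowels in 'syntax': a = 1 vowels.

1


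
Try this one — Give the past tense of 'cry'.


Apply rule: Change -y to -ied. 'cry' becomes 'cried'.

cried


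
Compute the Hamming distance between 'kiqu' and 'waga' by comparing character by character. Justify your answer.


Alignment:
Position 1: 'k' vs 'w' = DIFFER
Position 2: 'i' vs 'a' = DIFFER
Position 3: 'q' vs 'g' = DIFFER
Position 4: 'u' vs 'a' = DIFFER
Total differences: 4

4


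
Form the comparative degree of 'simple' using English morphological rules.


Apply comparative formation (ends in e: add -r): 'simple' -> 'simpler'.

simpler


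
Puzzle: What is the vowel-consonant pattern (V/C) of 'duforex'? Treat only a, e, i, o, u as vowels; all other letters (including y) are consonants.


Letter mapping: d = C, u = V, f = C, o = V, r = C, e = V, x = C.

CVCVCVC


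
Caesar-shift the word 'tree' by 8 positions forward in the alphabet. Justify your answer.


Shift each letter by 8: t -> b, r -> z, e -> m, e -> m. Result: 'bzmm'.

bzmm


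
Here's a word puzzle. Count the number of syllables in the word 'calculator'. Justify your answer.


Break 'calculator' into syllables: cal-cu-la-tor -> cal | cu | la | tor = 4 syllables

4 syllables


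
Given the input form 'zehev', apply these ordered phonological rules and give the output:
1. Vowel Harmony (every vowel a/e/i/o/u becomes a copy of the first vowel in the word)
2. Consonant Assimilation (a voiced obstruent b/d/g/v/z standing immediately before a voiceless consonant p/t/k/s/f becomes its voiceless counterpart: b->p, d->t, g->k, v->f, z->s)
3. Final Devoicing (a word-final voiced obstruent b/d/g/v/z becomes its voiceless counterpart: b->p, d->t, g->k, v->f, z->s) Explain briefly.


Starting form: 'zehev'
Rule 1: Vowel Harmony: all vowels already match. No change.
Rule 2: Consonant Assimilation: no voiced obstruent (b/d/g/v/z) stands immediately before a voiceless consonant (p/t/k/s/f). No change.
Rule 3: Final Devoicing: word-final voiced obstruent 'v' becomes voiceless 'f'. 'zehev' -> 'zehef'
Final form: 'zehef'

zehef


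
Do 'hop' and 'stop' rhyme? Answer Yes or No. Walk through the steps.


Rime (stressed vowel + following sounds) of 'hop': -op = /ɒp/
Rime of 'stop': -op = /ɒp/
/ɒp/ and /ɒp/ are the same ending sound, so the words rhyme.

Yes


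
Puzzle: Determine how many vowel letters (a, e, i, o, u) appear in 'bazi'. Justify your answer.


Vowels in 'bazi': a, i = 2 vowels.

2


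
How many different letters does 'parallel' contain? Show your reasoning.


Unique letters in 'parallel': {a, e, l, p, r} = 5 distinct letters.

5


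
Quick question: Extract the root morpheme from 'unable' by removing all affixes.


Remove prefix 'un' from 'unable' to get root 'able'.

able


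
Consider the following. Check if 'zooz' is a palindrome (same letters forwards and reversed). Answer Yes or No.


Forward: 'zooz'
Reversed: 'zooz'
They are identical.

Yes


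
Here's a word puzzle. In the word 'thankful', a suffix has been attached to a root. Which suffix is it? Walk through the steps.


The word 'thankful' = 'thank' (root) + '-ful' (suffix). The suffix is '-ful'.

ful


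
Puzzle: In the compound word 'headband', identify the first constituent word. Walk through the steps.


Split 'headband' into 'head' + 'band'. The first part is 'head'.

head


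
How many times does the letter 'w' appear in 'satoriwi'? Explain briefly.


Letter 'w' in 'satoriwi': found at position(s) 7 = 1 occurrence(s).

1


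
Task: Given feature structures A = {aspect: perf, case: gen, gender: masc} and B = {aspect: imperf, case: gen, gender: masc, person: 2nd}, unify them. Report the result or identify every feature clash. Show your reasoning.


Compare features:
aspect: A=perf vs B=imperf -> CLASH
case: A=gen vs B=gen -> unified: gen
gender: A=masc vs B=masc -> unified: masc
person: A=_ vs B=2nd -> unified: 2nd
Clash detected on feature 'aspect' (perf vs imperf); unification fails.

CLASH on 'aspect' (perf vs imperf)


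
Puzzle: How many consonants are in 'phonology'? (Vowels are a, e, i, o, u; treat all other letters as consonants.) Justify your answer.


Consonants in 'phonology': p, h, n, l, g, y = 6 consonants.

6


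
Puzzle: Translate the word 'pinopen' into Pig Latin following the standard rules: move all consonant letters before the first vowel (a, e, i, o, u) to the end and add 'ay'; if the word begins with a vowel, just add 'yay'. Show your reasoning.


'pinopen': move consonant cluster 'p' to end and add 'ay': 'inopenpay'.

inopenpay


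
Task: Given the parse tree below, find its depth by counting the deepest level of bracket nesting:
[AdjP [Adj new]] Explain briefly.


Count bracket nesting levels:
'[' at pos 0: depth = 1
'[' at pos 6: depth = 2
Maximum depth reached: 2

2


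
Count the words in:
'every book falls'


Split into words: every | book | falls = 3 words.

3


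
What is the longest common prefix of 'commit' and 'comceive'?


Compare from the start: 3 characters match: 'com'. Mismatch at position 4: 'm' vs 'c'.

com


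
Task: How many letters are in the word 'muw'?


Spell out 'muw' and number each letter: m(1), u(2), w(3). Total: 3 letters.

3


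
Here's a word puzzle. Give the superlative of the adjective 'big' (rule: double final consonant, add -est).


Apply superlative formation (double final consonant, add -est): 'big' -> 'biggest'.

biggest


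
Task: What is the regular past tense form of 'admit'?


Apply rule: Double final consonant and add -ed. 'admit' becomes 'admitted'.

admitted


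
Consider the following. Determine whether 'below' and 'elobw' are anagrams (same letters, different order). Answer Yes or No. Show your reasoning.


Sorted letters of 'below': 'below'
Sorted letters of 'elobw': 'below'
They match.

Yes


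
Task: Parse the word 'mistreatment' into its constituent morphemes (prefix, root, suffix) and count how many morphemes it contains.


Step 1: Identify prefix: 'mis' (meaning: wrongly)
Step 2: Identify root: 'treat'
Step 3: Identify suffix(es): 'ment'
Decomposition: mis- (prefix: wrongly) + treat (root) + -ment (suffix: action/result)
Total morphemes: 3

3 morphemes (mis- (prefix: wrongly) + treat (root) + -ment (suffix: action/result))


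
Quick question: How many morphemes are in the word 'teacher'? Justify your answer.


Decomposition: teach (root) + -er (suffix) = 2 morpheme(s)

2 morphemes


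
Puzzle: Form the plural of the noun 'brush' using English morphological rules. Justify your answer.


Apply rule: Add -es (sibilant/fricative ending). 'brush' becomes 'brushes'.

brushes


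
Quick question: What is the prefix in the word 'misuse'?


The word 'misuse' = 'mis' (prefix) + 'use' (root). The prefix is 'mis'.

mis


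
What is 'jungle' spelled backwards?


Reverse 'jungle' character by character: 'elgnuj'.

elgnuj


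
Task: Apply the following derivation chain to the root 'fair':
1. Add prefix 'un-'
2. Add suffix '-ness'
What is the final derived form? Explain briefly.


Step 1: Add prefix 'un-' to 'fair' = 'unfair'
Step 2: Add suffix '-ness' to 'unfair' = 'unfairness'

unfairness


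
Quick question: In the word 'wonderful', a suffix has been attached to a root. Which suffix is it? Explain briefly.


The word 'wonderful' = 'wonder' (root) + '-ful' (suffix). The suffix is '-ful'.

ful


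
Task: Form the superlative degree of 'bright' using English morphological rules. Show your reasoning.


Apply superlative formation (add -est): 'bright' -> 'brightest'.

brightest


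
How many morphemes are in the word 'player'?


Decomposition: play (root) + -er (suffix) = 2 morpheme(s)

2 morphemes


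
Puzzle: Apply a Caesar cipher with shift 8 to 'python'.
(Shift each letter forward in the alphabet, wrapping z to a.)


Shift each letter by 8: p -> x, y -> g, t -> b, h -> p, o -> w, n -> v. Result: 'xgbpwv'.

xgbpwv


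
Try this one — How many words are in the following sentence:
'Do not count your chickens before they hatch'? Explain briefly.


Split into words: Do | not | count | your | chickens | before | they | hatch = 8 words.

8


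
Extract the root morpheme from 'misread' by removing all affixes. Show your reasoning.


Remove prefix 'mis' from 'misread' to get root 'read'.

read


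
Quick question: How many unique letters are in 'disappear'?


Unique letters in 'disappear': {a, d, e, i, p, r, s} = 7 distinct letters.

7


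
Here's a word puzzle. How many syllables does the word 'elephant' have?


Break 'elephant' into syllables: el-e-phant -> el | e | phant = 3 syllables

3 syllables


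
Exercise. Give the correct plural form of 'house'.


Apply rule: Add -s. 'house' becomes 'houses'.

houses


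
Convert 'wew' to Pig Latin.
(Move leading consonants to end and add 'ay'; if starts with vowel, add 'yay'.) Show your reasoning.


'wew': move consonant cluster 'w' to end and add 'ay': 'ewway'.

ewway


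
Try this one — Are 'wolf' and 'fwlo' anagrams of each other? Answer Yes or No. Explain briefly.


Sorted letters of 'wolf': 'flow'
Sorted letters of 'fwlo': 'flow'
They match.

Yes


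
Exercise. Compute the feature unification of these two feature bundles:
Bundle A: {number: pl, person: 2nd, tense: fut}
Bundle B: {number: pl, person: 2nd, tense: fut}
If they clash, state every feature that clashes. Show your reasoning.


Compare features:
number: A=pl vs B=pl -> unified: pl
person: A=2nd vs B=2nd -> unified: 2nd
tense: A=fut vs B=fut -> unified: fut
No clashes found.

Unified: {number: pl, person: 2nd, tense: fut}


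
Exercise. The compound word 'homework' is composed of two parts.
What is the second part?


Split 'homework' into 'home' + 'work'. The second part is 'work'.

work


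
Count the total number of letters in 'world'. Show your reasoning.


Spell out 'world' and number each letter: w(1), o(2), r(3), l(4), d(5). Total: 5 letters.

5


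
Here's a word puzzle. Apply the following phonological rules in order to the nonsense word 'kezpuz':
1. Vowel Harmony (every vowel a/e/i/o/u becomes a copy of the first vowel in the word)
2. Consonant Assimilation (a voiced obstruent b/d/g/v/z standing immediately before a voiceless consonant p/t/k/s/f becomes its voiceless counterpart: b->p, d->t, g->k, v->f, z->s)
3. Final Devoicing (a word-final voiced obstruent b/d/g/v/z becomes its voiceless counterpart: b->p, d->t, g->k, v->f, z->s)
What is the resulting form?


Starting form: 'kezpuz'
Rule 1: Vowel Harmony: all vowels become 'e' (matching first vowel). 'kezpuz' -> 'kezpez'
Rule 2: Consonant Assimilation: voiced obstruent before voiceless consonant becomes voiceless ('zp' -> 'sp'). 'kezpez' -> 'kespez'
Rule 3: Final Devoicing: word-final voiced obstruent 'z' becomes voiceless 's'. 'kespez' -> 'kespes'
Final form: 'kespes'

kespes


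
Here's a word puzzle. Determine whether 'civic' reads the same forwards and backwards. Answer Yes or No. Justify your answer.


Forward: 'civic'
Reversed: 'civic'
They are identical.

Yes


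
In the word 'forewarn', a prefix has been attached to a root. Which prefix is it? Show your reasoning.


The word 'forewarn' = 'fore' (prefix) + 'warn' (root). The prefix is 'fore'.

fore


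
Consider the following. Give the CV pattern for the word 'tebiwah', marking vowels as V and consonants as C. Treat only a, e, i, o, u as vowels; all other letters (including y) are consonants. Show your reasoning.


Letter mapping: t = C, e = V, b = C, i = V, w = C, a = V, h = C.

CVCVCVC


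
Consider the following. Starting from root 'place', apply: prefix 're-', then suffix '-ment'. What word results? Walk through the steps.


Step 1: Add prefix 're-' to 'place' = 'replace'
Step 2: Add suffix '-ment' to 'replace' = 'replacement'

replacement


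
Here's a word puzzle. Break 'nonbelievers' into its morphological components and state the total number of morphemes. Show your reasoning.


Step 1: Identify prefix: 'non' (meaning: not)
Step 2: Identify root: 'believe'
Step 3: Identify suffix(es): 'er, s'
Decomposition: non- (prefix: not) + believe (root) + -er (suffix: one who) + -s (plural)
Total morphemes: 4

4 morphemes (non- (prefix: not) + believe (root) + -er (suffix: one who) + -s (plural))


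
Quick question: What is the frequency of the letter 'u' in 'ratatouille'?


Letter 'u' in 'ratatouille': found at position(s) 7 = 1 occurrence(s).

1


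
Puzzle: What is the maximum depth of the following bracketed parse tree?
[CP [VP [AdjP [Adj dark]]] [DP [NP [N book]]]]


Count bracket nesting levels:
'[' at pos 0: depth = 1
'[' at pos 4: depth = 2
'[' at pos 8: depth = 3
'[' at pos 14: depth = 4
'[' at pos 27: depth = 2
'[' at pos 31: depth = 3
'[' at pos 35: depth = 4
Maximum depth reached: 4

4


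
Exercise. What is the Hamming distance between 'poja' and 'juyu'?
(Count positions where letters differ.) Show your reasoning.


Alignment:
Position 1: 'p' vs 'j' = DIFFER
Position 2: 'o' vs 'u' = DIFFER
Position 3: 'j' vs 'y' = DIFFER
Position 4: 'a' vs 'u' = DIFFER
Total differences: 4

4


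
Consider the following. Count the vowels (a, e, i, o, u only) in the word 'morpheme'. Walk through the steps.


Vowels in 'morpheme': o, e, e = 3 vowels.

3


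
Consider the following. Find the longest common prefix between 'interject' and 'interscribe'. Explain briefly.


Compare from the start: 5 characters match: 'inter'. Mismatch at position 6: 'j' vs 's'.

inter


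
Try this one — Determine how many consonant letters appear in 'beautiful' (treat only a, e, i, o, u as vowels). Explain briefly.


Consonants in 'beautiful': b, t, f, l = 4 consonants.

4


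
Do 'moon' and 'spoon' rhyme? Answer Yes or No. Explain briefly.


Rime (stressed vowel + following sounds) of 'moon': -oon = /uːn/
Rime of 'spoon': -oon = /uːn/
/uːn/ and /uːn/ are the same ending sound, so the words rhyme.

Yes


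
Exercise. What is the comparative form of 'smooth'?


Apply comparative formation (add -er): 'smooth' -> 'smoother'.

smoother


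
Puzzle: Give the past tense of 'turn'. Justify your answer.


Apply rule: Add -ed. 'turn' becomes 'turned'.

turned


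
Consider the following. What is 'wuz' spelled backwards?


Reverse 'wuz' character by character: 'zuw'.

zuw


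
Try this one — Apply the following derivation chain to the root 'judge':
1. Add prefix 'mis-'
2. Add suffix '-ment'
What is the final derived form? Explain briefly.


Step 1: Add prefix 'mis-' to 'judge' = 'misjudge'
Step 2: Add suffix '-ment' to 'misjudge' = 'misjudgment'

misjudgment


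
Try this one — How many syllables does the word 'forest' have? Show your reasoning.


Break 'forest' into syllables: for-est -> for | est = 2 syllables

2 syllables


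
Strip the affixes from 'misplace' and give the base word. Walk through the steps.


Remove prefix 'mis' from 'misplace' to get root 'place'.

place


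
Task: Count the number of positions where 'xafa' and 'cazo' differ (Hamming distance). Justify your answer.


Alignment:
Position 1: 'x' vs 'c' = DIFFER
Position 2: 'a' vs 'a' = match
Position 3: 'f' vs 'z' = DIFFER
Position 4: 'a' vs 'o' = DIFFER
Total differences: 3

3


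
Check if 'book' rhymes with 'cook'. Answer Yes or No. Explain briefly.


Rime (stressed vowel + following sounds) of 'book': -ook = /ʊk/
Rime of 'cook': -ook = /ʊk/
/ʊk/ and /ʊk/ are the same ending sound, so the words rhyme.

Yes


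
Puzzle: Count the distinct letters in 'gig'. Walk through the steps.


Unique letters in 'gig': {g, i} = 2 distinct letters.

2


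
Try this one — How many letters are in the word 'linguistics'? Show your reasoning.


Spell out 'linguistics' and number each letter: l(1), i(2), n(3), g(4), u(5), i(6), s(7), t(8), i(9), c(10), s(11). Total: 11 letters.

11


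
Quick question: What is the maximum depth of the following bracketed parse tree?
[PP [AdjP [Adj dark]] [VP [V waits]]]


Count bracket nesting levels:
'[' at pos 0: depth = 1
'[' at pos 4: depth = 2
'[' at pos 10: depth = 3
'[' at pos 22: depth = 2
'[' at pos 26: depth = 3
Maximum depth reached: 3

3


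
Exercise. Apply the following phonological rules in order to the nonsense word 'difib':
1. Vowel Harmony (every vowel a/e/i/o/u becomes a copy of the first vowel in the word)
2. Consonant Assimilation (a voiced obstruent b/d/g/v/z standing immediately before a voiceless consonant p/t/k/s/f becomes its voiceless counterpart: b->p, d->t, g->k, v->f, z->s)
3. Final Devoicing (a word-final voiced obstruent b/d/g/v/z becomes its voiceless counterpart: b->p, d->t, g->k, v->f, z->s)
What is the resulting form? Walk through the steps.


Starting form: 'difib'
Rule 1: Vowel Harmony: all vowels already match. No change.
Rule 2: Consonant Assimilation: no voiced obstruent (b/d/g/v/z) stands immediately before a voiceless consonant (p/t/k/s/f). No change.
Rule 3: Final Devoicing: word-final voiced obstruent 'b' becomes voiceless 'p'. 'difib' -> 'difip'
Final form: 'difip'

difip


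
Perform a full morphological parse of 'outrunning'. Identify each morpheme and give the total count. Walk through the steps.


Step 1: Identify prefix: 'out' (meaning: surpass)
Step 2: Identify root: 'run'
Step 3: Identify suffix(es): 'ing'
Decomposition: out- (prefix: surpass) + run (root) + -ing (suffix: ongoing action)
Total morphemes: 3

3 morphemes (out- (prefix: surpass) + run (root) + -ing (suffix: ongoing action))


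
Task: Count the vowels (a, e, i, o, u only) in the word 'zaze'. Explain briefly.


Vowels in 'zaze': a, e = 2 vowels.

2


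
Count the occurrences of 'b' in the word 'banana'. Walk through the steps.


Letter 'b' in 'banana': found at position(s) 1 = 1 occurrence(s).

1


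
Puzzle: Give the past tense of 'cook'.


Apply rule: Add -ed. 'cook' becomes 'cooked'.

cooked


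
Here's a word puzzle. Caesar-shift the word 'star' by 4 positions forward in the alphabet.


Shift each letter by 4: s -> w, t -> x, a -> e, r -> v. Result: 'wxev'.

wxev


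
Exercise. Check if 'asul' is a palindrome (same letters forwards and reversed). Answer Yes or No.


Forward: 'asul'
Reversed: 'lusa'
They differ.

No


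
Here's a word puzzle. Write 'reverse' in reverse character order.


Reverse 'reverse' character by character: 'esrever'.

esrever


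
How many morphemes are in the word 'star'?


Decomposition: star (free morpheme) = 1 morpheme(s)

1 morphemes


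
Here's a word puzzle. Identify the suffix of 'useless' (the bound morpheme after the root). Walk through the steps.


The word 'useless' = 'use' (root) + '-less' (suffix). The suffix is '-less'.

less


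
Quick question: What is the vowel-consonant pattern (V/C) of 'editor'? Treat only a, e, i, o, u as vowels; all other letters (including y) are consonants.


Letter mapping: e = V, d = C, i = V, t = C, o = V, r = C.

VCVCVC


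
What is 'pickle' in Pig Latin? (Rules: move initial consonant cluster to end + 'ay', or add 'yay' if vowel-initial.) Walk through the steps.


'pickle': move consonant cluster 'p' to end and add 'ay': 'icklepay'.

icklepay


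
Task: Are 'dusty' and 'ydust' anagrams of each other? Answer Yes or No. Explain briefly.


Sorted letters of 'dusty': 'dstuy'
Sorted letters of 'ydust': 'dstuy'
They match.

Yes


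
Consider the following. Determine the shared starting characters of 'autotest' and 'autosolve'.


Compare from the start: 4 characters match: 'auto'. Mismatch at position 5: 't' vs 's'.

auto


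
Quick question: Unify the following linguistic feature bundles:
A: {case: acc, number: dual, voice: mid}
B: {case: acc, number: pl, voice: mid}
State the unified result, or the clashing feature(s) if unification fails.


Compare features:
case: A=acc vs B=acc -> unified: acc
number: A=dual vs B=pl -> CLASH
voice: A=mid vs B=mid -> unified: mid
Clash detected on feature 'number' (dual vs pl); unification fails.

CLASH on 'number' (dual vs pl)


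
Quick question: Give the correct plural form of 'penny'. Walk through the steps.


Apply rule: Change -y to -ies (consonant + y). 'penny' becomes 'pennies'.

pennies


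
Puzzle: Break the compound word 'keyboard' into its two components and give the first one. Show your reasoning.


Split 'keyboard' into 'key' + 'board'. The first part is 'key'.

key


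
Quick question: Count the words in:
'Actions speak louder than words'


Split into words: Actions | speak | louder | than | words = 5 words.

5


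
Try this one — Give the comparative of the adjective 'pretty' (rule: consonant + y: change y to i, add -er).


Apply comparative formation (consonant + y: change y to i, add -er): 'pretty' -> 'prettier'.

prettier


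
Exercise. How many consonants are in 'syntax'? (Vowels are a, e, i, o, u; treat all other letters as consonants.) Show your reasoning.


Consonants in 'syntax': s, y, n, t, x = 5 consonants.

5


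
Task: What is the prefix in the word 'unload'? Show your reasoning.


The word 'unload' = 'un' (prefix) + 'load' (root). The prefix is 'un'.

un


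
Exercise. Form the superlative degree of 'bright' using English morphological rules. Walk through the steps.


Apply superlative formation (add -est): 'bright' -> 'brightest'.

brightest


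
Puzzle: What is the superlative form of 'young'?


Apply superlative formation (add -est): 'young' -> 'youngest'.

youngest


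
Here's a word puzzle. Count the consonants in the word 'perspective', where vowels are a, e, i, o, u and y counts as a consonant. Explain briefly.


Consonants in 'perspective': p, r, s, p, c, t, v = 7 consonants.

7


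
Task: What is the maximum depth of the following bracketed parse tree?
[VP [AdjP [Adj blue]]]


Count bracket nesting levels:
'[' at pos 0: depth = 1
'[' at pos 4: depth = 2
'[' at pos 10: depth = 3
Maximum depth reached: 3

3


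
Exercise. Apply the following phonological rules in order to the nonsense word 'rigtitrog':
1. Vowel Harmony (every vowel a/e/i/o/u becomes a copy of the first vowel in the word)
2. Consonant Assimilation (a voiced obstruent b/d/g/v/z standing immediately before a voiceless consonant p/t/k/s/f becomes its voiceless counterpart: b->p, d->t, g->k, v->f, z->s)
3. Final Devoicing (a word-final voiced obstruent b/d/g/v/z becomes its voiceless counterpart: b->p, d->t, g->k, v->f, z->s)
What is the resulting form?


Starting form: 'rigtitrog'
Rule 1: Vowel Harmony: all vowels become 'i' (matching first vowel). 'rigtitrog' -> 'rigtitrig'
Rule 2: Consonant Assimilation: voiced obstruent before voiceless consonant becomes voiceless ('gt' -> 'kt'). 'rigtitrig' -> 'riktitrig'
Rule 3: Final Devoicing: word-final voiced obstruent 'g' becomes voiceless 'k'. 'riktitrig' -> 'riktitrik'
Final form: 'riktitrik'

riktitrik


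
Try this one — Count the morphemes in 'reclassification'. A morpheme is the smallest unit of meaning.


Decomposition: re- (prefix) + class (root) + -ify (suffix) + -ation (suffix) = 4 morpheme(s)

4 morphemes


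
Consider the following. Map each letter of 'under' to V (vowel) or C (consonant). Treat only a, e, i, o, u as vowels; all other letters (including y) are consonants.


Letter mapping: u = V, n = C, d = C, e = V, r = C.

VCCVC


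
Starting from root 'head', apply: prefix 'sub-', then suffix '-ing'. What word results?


Step 1: Add prefix 'sub-' to 'head' = 'subhead'
Step 2: Add suffix '-ing' to 'subhead' = 'subheading'

subheading


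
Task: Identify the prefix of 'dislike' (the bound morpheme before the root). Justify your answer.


The word 'dislike' = 'dis' (prefix) + 'like' (root). The prefix is 'dis'.

dis


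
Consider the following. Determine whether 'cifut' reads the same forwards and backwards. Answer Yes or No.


Forward: 'cifut'
Reversed: 'tufic'
They differ.

No


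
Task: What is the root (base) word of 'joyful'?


Remove suffix '-ful' from 'joyful' to get root 'joy'.

joy


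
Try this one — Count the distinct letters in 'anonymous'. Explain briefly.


Unique letters in 'anonymous': {a, m, n, o, s, u, y} = 7 distinct letters.

7


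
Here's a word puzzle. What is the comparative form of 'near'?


Apply comparative formation (add -er): 'near' -> 'nearer'.

nearer


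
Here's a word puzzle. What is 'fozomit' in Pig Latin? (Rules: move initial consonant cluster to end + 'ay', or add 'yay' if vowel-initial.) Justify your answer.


'fozomit': move consonant cluster 'f' to end and add 'ay': 'ozomitfay'.

ozomitfay


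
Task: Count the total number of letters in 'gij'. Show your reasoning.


Spell out 'gij' and number each letter: g(1), i(2), j(3). Total: 3 letters.

3


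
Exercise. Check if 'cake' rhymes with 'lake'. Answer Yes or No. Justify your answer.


Rime (stressed vowel + following sounds) of 'cake': -ake = /eɪk/
Rime of 'lake': -ake = /eɪk/
/eɪk/ and /eɪk/ are the same ending sound, so the words rhyme.

Yes


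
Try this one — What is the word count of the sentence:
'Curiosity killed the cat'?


Split into words: Curiosity | killed | the | cat = 4 words.

4


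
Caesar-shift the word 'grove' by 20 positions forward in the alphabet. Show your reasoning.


Shift each letter by 20: g -> a, r -> l, o -> i, v -> p, e -> y. Result: 'alipy'.

alipy


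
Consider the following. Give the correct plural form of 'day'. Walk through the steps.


Apply rule: Add -s. 'day' becomes 'days'.

days


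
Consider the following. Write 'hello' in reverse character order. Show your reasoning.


Reverse 'hello' character by character: 'olleh'.

olleh


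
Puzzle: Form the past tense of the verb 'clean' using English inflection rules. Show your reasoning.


Apply rule: Add -ed. 'clean' becomes 'cleaned'.

cleaned


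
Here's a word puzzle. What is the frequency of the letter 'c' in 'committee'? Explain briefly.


Letter 'c' in 'committee': found at position(s) 1 = 1 occurrence(s).

1


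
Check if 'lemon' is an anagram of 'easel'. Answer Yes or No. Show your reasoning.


Sorted letters of 'lemon': 'elmno'
Sorted letters of 'easel': 'aeels'
They do not match.

No


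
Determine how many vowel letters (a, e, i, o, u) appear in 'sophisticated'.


Vowels in 'sophisticated': o, i, i, a, e = 5 vowels.

5


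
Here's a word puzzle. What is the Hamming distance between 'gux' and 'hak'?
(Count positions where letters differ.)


Alignment:
Position 1: 'g' vs 'h' = DIFFER
Position 2: 'u' vs 'a' = DIFFER
Position 3: 'x' vs 'k' = DIFFER
Total differences: 3

3


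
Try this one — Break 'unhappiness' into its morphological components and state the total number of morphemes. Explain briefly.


Step 1: Identify prefix: 'un' (meaning: not/reverse)
Step 2: Identify root: 'happy'
Step 3: Identify suffix(es): 'ness'
Decomposition: un- (prefix: not/reverse) + happy (root) + -ness (suffix: state of)
Total morphemes: 3

3 morphemes (un- (prefix: not/reverse) + happy (root) + -ness (suffix: state of))
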